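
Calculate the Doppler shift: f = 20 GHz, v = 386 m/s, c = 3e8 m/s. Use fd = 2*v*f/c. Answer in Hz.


fd = 2 * 386 * 20000000000.0 / 3e8 = 51466.7 Hz

51466.7 Hz


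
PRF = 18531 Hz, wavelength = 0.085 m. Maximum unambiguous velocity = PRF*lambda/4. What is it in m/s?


V_ua = 18531 * 0.085 / 4 = 393.8 m/s

393.8 m/s


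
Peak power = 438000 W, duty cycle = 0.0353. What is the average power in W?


P_avg = 438000 * 0.0353 = 15461.4 W

15461.4 W


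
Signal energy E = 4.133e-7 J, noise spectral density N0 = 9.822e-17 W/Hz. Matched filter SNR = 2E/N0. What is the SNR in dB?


SNR_lin = 2 * 4.133e-7 / 9.822e-17 = 8.416e9
SNR_dB = 10*log10(8.416e9) = 99.3 dB

99.3 dB


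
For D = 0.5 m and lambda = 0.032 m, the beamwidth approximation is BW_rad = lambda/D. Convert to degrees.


BW_rad = 0.032 / 0.5 = 0.064
BW_deg = 3.67 degrees

3.67 degrees


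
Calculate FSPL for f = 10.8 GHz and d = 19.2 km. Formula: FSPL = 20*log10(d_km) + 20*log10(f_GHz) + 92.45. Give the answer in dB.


20*log10(19.2) = 25.67
20*log10(10.8) = 20.67
FSPL = 138.8 dB

138.8 dB


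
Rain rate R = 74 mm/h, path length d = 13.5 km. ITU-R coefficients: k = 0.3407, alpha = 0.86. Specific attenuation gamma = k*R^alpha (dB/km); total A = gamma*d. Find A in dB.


gamma = 0.3407 * 74^0.86 = 13.801027 dB/km
A = 13.801027 * 13.5 = 186.31 dB

186.31 dB


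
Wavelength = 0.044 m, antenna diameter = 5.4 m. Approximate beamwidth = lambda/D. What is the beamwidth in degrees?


BW_rad = 0.044 / 5.4 = 0.008148
BW_deg = 0.47 degrees

0.47 degrees


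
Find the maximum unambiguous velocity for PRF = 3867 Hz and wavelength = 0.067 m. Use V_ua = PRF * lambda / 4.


V_ua = 3867 * 0.067 / 4 = 64.8 m/s

64.8 m/s


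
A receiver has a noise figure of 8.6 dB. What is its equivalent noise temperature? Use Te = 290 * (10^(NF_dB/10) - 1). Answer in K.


NF_lin = 10^(8.6/10) = 7.24436
Te = 290 * (7.24436 - 1) = 1810.9 K

1810.9 K


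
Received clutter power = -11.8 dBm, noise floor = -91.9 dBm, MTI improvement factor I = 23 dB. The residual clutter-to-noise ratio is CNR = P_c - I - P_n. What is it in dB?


CNR = -11.8 - 23 - (-91.9) = 57.1 dB

57.1 dB


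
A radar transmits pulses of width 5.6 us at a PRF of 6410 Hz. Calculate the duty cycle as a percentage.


DC = 5.6e-6 * 6410 * 100 = 3.59%

3.59%


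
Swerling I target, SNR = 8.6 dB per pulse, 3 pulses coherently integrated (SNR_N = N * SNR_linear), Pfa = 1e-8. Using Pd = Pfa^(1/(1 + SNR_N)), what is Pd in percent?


SNR_lin = 10^(8.6/10) = 7.24436
SNR_N = 3 * 7.24436 = 21.73308
1/(1 + SNR_N) = 1/22.73308 = 0.0439888
Pd = (1e-8)^0.0439888 = 0.44472
Pd = 44.5%

44.5%


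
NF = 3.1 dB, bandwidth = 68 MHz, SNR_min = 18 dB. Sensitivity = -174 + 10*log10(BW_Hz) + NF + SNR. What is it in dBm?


10*log10(68000000.0) = 78.33
S = -174 + 78.33 + 3.1 + 18 = -74.6 dBm

-74.6 dBm


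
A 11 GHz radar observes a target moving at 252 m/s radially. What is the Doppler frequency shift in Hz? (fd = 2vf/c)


fd = 2 * 252 * 11000000000.0 / 3e8 = 18480.0 Hz

18480.0 Hz


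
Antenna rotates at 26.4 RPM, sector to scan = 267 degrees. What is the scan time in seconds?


t = 267 / (26.4 * 360) * 60 = 1.69 s

1.69 s


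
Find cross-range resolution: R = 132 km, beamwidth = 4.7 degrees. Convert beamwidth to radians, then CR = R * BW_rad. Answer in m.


BW_rad = 0.082030475
CR = 132000 * 0.082030475 = 10828.0 m

10828.0 m


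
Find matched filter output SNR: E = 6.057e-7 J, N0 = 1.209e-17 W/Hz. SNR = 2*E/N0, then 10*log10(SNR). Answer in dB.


SNR_lin = 2 * 6.057e-7 / 1.209e-17 = 1.002e11
SNR_dB = 10*log10(1.002e11) = 110.0 dB

110.0 dB


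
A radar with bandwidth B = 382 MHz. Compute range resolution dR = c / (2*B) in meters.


dR = 3e8 / (2 * 382000000.0) = 0.39 m

0.39 m


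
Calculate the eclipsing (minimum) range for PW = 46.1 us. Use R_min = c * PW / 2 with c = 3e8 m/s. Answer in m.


R_min = 3e8 * 46.1e-6 / 2 = 6915.0 m

6915.0 m


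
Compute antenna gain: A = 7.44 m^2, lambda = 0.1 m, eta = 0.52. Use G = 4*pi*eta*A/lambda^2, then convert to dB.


G_linear = 4*pi*0.52*7.44/0.1^2 = 4861.68
G_dB = 10*log10(4861.68) = 36.9 dB

36.9 dB


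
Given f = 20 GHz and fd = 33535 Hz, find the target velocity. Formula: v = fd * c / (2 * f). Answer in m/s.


v = 33535 * 3e8 / (2 * 20000000000.0) = 251.5 m/s

251.5 m/s


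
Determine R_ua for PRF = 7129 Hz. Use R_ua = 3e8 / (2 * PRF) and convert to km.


R_ua = 3e8 / (2 * 7129) = 21040.8 m = 21.0 km

21.0 km


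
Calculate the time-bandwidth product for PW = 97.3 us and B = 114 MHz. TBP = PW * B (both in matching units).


TBP = 97.3 * 114 = 11092.2

11092.2


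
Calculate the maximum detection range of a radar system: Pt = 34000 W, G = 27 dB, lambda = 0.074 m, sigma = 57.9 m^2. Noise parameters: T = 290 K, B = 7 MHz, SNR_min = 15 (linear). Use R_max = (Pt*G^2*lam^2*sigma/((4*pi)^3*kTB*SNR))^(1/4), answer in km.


G_lin = 10^(27/10) = 501.187234
R^4 = 34000 * 501.187234^2 * 0.074^2 * 57.9 / ((4*pi)^3 * 1.38e-23 * 290 * 7000000.0 * 15)
R^4 = 3.24732e18 m^4
R_max = (3.24732e18)^(1/4) = 42450.3 m = 42.5 km

42.5 km


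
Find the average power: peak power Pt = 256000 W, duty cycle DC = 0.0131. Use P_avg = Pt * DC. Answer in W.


P_avg = 256000 * 0.0131 = 3353.6 W

3353.6 W


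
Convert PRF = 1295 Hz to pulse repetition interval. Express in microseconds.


PRI = 1/1295 = 0.0007722008 s = 772.2 us

772.2 us


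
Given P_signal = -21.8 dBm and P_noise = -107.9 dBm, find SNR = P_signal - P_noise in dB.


SNR = -21.8 - (-107.9) = 86.1 dB

86.1 dB


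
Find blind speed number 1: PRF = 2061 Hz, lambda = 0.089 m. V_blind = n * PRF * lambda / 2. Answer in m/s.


V_blind = 1 * 2061 * 0.089 / 2 = 91.7 m/s

91.7 m/s


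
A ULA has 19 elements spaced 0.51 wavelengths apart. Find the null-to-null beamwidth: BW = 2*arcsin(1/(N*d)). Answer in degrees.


1/(N*d) = 1/(19*0.51) = 0.103199
BW = 2*arcsin(0.103199) = 11.8 degrees

11.8 degrees


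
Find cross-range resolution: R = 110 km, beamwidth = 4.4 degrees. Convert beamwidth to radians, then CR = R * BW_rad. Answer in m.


BW_rad = 0.076794487
CR = 110000 * 0.076794487 = 8447.4 m

8447.4 m


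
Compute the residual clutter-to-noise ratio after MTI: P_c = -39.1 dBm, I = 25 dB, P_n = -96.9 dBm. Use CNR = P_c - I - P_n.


CNR = -39.1 - 25 - (-96.9) = 32.8 dB

32.8 dB


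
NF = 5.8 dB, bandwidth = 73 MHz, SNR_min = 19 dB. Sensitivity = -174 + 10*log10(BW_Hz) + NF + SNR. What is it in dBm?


10*log10(73000000.0) = 78.63
S = -174 + 78.63 + 5.8 + 19 = -70.6 dBm

-70.6 dBm


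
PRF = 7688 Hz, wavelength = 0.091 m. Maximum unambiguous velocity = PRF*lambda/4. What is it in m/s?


V_ua = 7688 * 0.091 / 4 = 174.9 m/s

174.9 m/s


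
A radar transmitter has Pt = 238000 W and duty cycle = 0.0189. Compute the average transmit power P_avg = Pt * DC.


P_avg = 238000 * 0.0189 = 4498.2 W

4498.2 W


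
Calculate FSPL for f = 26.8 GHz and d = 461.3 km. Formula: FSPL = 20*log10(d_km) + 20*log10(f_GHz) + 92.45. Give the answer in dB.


20*log10(461.3) = 53.28
20*log10(26.8) = 28.56
FSPL = 174.3 dB

174.3 dB


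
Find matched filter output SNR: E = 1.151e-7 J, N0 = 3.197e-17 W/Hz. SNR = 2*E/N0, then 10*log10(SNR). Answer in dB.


SNR_lin = 2 * 1.151e-7 / 3.197e-17 = 7.201e9
SNR_dB = 10*log10(7.201e9) = 98.6 dB

98.6 dB


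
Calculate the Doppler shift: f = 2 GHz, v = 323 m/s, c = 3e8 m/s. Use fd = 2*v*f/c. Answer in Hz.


fd = 2 * 323 * 2000000000.0 / 3e8 = 4306.7 Hz

4306.7 Hz


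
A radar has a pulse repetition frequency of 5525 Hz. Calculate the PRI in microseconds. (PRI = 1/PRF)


PRI = 1/5525 = 0.0001809955 s = 181.0 us

181.0 us


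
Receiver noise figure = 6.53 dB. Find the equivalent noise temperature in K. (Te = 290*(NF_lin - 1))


NF_lin = 10^(6.53/10) = 4.497799
Te = 290 * (4.497799 - 1) = 1014.4 K

1014.4 K


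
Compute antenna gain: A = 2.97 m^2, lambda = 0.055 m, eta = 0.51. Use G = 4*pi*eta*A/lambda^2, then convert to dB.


G_linear = 4*pi*0.51*2.97/0.055^2 = 6292.32
G_dB = 10*log10(6292.32) = 38.0 dB

38.0 dB


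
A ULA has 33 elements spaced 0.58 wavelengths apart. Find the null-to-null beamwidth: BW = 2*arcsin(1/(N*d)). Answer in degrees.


1/(N*d) = 1/(33*0.58) = 0.052247
BW = 2*arcsin(0.052247) = 6.0 degrees

6.0 degrees


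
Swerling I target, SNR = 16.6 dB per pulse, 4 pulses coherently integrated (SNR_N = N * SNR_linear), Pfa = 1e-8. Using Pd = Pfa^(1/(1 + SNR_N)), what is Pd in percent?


SNR_lin = 10^(16.6/10) = 45.70882
SNR_N = 4 * 45.70882 = 182.83528
1/(1 + SNR_N) = 1/183.83528 = 0.0054397
Pd = (1e-8)^0.0054397 = 0.90465
Pd = 90.5%

90.5%


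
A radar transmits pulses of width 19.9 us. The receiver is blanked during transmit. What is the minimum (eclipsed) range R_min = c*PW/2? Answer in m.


R_min = 3e8 * 19.9e-6 / 2 = 2985.0 m

2985.0 m


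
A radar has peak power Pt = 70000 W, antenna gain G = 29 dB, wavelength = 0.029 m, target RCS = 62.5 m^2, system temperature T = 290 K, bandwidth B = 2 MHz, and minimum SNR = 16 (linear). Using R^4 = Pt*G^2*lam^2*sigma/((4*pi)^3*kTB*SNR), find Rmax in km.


G_lin = 10^(29/10) = 794.328235
R^4 = 70000 * 794.328235^2 * 0.029^2 * 62.5 / ((4*pi)^3 * 1.38e-23 * 290 * 2000000.0 * 16)
R^4 = 9.13519e18 m^4
R_max = (9.13519e18)^(1/4) = 54976.8 m = 55.0 km

55.0 km


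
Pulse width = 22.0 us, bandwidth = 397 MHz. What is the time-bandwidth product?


TBP = 22.0 * 397 = 8734.0

8734.0


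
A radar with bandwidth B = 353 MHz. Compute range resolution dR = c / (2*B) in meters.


dR = 3e8 / (2 * 353000000.0) = 0.42 m

0.42 m


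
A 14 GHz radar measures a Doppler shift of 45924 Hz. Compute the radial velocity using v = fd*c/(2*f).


v = 45924 * 3e8 / (2 * 14000000000.0) = 492.0 m/s

492.0 m/s


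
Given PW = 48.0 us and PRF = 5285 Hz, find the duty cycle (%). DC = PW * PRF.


DC = 48.0e-6 * 5285 * 100 = 25.37%

25.37%


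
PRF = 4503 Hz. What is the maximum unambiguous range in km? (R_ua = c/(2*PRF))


R_ua = 3e8 / (2 * 4503) = 33311.1 m = 33.3 km

33.3 km


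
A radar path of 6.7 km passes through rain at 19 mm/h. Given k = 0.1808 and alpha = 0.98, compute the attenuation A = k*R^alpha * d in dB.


gamma = 0.1808 * 19^0.98 = 3.238746 dB/km
A = 3.238746 * 6.7 = 21.7 dB

21.7 dB


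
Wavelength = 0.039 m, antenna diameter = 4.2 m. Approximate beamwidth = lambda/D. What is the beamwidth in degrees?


BW_rad = 0.039 / 4.2 = 0.009286
BW_deg = 0.53 degrees

0.53 degrees


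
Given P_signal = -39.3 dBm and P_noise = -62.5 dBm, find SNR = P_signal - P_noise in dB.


SNR = -39.3 - (-62.5) = 23.2 dB

23.2 dB


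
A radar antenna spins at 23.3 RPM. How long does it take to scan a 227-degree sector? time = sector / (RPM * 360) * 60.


t = 227 / (23.3 * 360) * 60 = 1.62 s

1.62 s


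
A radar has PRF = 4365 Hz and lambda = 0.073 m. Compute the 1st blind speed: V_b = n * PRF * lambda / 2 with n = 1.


V_blind = 1 * 4365 * 0.073 / 2 = 159.3 m/s

159.3 m/s


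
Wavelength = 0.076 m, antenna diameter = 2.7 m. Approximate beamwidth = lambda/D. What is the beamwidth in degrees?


BW_rad = 0.076 / 2.7 = 0.028148
BW_deg = 1.61 degrees

1.61 degrees


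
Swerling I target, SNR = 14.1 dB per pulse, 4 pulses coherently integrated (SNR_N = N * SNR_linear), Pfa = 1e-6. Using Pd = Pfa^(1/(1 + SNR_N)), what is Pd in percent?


SNR_lin = 10^(14.1/10) = 25.70396
SNR_N = 4 * 25.70396 = 102.81584
1/(1 + SNR_N) = 1/103.81584 = 0.0096324
Pd = (1e-6)^0.0096324 = 0.8754
Pd = 87.5%

87.5%


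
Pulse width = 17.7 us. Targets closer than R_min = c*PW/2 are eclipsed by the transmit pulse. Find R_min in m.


R_min = 3e8 * 17.7e-6 / 2 = 2655.0 m

2655.0 m


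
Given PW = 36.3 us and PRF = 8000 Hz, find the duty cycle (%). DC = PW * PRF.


DC = 36.3e-6 * 8000 * 100 = 29.04%

29.04%


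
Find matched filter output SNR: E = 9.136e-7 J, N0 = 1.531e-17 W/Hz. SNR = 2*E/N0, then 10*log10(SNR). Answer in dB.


SNR_lin = 2 * 9.136e-7 / 1.531e-17 = 1.193e11
SNR_dB = 10*log10(1.193e11) = 110.8 dB

110.8 dB


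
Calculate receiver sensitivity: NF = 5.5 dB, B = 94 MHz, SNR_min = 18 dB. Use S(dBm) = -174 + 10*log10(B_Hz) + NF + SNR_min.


10*log10(94000000.0) = 79.73
S = -174 + 79.73 + 5.5 + 18 = -70.8 dBm

-70.8 dBm


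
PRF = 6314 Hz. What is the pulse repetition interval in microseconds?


PRI = 1/6314 = 0.0001583782 s = 158.4 us

158.4 us


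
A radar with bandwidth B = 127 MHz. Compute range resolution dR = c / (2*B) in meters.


dR = 3e8 / (2 * 127000000.0) = 1.18 m

1.18 m


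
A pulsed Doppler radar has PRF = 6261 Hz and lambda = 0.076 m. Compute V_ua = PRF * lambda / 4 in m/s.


V_ua = 6261 * 0.076 / 4 = 119.0 m/s

119.0 m/s


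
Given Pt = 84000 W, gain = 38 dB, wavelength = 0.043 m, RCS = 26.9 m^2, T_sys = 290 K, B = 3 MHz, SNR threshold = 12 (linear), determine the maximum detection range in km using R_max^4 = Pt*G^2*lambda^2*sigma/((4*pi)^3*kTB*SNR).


G_lin = 10^(38/10) = 6309.573445
R^4 = 84000 * 6309.573445^2 * 0.043^2 * 26.9 / ((4*pi)^3 * 1.38e-23 * 290 * 3000000.0 * 12)
R^4 = 5.81781e20 m^4
R_max = (5.81781e20)^(1/4) = 155306.6 m = 155.3 km

155.3 km


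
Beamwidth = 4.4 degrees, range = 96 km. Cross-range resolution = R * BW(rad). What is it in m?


BW_rad = 0.076794487
CR = 96000 * 0.076794487 = 7372.3 m

7372.3 m


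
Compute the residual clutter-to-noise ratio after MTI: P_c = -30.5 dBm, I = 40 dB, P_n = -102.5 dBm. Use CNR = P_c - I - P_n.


CNR = -30.5 - 40 - (-102.5) = 32.0 dB

32.0 dB


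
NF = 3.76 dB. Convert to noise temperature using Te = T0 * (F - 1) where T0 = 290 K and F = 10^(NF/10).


NF_lin = 10^(3.76/10) = 2.37684
Te = 290 * (2.37684 - 1) = 399.3 K

399.3 K


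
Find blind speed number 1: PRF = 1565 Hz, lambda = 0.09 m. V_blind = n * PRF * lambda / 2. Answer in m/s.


V_blind = 1 * 1565 * 0.09 / 2 = 70.4 m/s

70.4 m/s


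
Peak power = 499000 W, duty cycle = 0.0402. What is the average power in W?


P_avg = 499000 * 0.0402 = 20059.8 W

20059.8 W


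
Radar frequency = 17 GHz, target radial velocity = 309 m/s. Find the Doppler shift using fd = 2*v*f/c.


fd = 2 * 309 * 17000000000.0 / 3e8 = 35020.0 Hz

35020.0 Hz


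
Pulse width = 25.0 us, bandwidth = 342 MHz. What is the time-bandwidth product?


TBP = 25.0 * 342 = 8550.0

8550.0


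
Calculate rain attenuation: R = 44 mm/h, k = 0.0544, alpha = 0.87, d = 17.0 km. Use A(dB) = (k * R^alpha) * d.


gamma = 0.0544 * 44^0.87 = 1.463534 dB/km
A = 1.463534 * 17.0 = 24.88 dB

24.88 dB


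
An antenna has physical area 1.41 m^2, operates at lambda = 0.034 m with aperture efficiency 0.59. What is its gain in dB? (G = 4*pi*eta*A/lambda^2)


G_linear = 4*pi*0.59*1.41/0.034^2 = 9043.22
G_dB = 10*log10(9043.22) = 39.6 dB

39.6 dB


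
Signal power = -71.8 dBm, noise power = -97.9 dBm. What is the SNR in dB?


SNR = -71.8 - (-97.9) = 26.1 dB

26.1 dB


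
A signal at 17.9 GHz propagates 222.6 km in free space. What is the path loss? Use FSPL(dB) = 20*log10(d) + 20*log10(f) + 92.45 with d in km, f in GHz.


20*log10(222.6) = 46.95
20*log10(17.9) = 25.06
FSPL = 164.5 dB

164.5 dB


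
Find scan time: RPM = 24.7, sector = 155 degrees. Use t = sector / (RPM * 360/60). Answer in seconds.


t = 155 / (24.7 * 360) * 60 = 1.05 s

1.05 s


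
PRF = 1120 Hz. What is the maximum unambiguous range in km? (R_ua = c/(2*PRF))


R_ua = 3e8 / (2 * 1120) = 133928.6 m = 133.9 km

133.9 km


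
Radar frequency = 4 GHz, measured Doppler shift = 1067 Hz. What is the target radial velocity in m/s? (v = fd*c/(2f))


v = 1067 * 3e8 / (2 * 4000000000.0) = 40.0 m/s

40.0 m/s


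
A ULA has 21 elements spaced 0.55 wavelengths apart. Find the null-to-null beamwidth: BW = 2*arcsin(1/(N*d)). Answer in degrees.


1/(N*d) = 1/(21*0.55) = 0.08658
BW = 2*arcsin(0.08658) = 9.9 degrees

9.9 degrees


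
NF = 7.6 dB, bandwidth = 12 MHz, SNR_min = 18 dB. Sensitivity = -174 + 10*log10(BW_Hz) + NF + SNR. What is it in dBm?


10*log10(12000000.0) = 70.79
S = -174 + 70.79 + 7.6 + 18 = -77.6 dBm

-77.6 dBm


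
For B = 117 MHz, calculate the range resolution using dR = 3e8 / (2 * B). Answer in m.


dR = 3e8 / (2 * 117000000.0) = 1.28 m

1.28 m


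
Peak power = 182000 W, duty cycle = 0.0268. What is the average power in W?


P_avg = 182000 * 0.0268 = 4877.6 W

4877.6 W


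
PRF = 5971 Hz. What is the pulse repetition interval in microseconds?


PRI = 1/5971 = 0.0001674761 s = 167.5 us

167.5 us


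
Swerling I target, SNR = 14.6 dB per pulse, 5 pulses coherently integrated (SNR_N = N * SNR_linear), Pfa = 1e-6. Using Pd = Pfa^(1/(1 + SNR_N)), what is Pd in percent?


SNR_lin = 10^(14.6/10) = 28.84032
SNR_N = 5 * 28.84032 = 144.2016
1/(1 + SNR_N) = 1/145.2016 = 0.006887
Pd = (1e-6)^0.006887 = 0.90924
Pd = 90.9%

90.9%


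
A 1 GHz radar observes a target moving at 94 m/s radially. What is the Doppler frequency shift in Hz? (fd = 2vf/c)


fd = 2 * 94 * 1000000000.0 / 3e8 = 626.7 Hz

626.7 Hz


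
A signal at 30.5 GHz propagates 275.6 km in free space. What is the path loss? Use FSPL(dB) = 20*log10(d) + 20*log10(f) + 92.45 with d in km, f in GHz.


20*log10(275.6) = 48.81
20*log10(30.5) = 29.69
FSPL = 170.9 dB

170.9 dB


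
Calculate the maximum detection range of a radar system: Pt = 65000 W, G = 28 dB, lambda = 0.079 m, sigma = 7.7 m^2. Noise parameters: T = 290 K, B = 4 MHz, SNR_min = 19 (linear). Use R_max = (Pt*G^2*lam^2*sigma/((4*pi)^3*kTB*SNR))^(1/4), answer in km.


G_lin = 10^(28/10) = 630.957344
R^4 = 65000 * 630.957344^2 * 0.079^2 * 7.7 / ((4*pi)^3 * 1.38e-23 * 290 * 4000000.0 * 19)
R^4 = 2.06034e18 m^4
R_max = (2.06034e18)^(1/4) = 37886.5 m = 37.9 km

37.9 km


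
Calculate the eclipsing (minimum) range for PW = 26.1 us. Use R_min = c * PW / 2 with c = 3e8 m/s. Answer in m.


R_min = 3e8 * 26.1e-6 / 2 = 3915.0 m

3915.0 m


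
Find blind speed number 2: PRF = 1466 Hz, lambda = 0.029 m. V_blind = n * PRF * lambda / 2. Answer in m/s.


V_blind = 2 * 1466 * 0.029 / 2 = 42.5 m/s

42.5 m/s


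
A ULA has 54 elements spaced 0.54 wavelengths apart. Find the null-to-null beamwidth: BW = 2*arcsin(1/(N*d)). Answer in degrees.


1/(N*d) = 1/(54*0.54) = 0.034294
BW = 2*arcsin(0.034294) = 3.9 degrees

3.9 degrees


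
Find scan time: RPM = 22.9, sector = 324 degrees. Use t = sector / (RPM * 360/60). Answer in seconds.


t = 324 / (22.9 * 360) * 60 = 2.36 s

2.36 s


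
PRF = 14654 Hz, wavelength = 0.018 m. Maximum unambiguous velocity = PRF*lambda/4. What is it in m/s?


V_ua = 14654 * 0.018 / 4 = 65.9 m/s

65.9 m/s


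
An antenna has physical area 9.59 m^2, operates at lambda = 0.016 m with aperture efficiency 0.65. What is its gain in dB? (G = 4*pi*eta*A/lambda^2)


G_linear = 4*pi*0.65*9.59/0.016^2 = 305986.22
G_dB = 10*log10(305986.22) = 54.9 dB

54.9 dB


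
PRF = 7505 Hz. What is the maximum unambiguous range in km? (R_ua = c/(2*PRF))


R_ua = 3e8 / (2 * 7505) = 19986.7 m = 20.0 km

20.0 km


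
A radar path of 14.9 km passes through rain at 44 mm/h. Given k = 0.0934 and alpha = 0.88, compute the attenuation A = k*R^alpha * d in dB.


gamma = 0.0934 * 44^0.88 = 2.609668 dB/km
A = 2.609668 * 14.9 = 38.88 dB

38.88 dB


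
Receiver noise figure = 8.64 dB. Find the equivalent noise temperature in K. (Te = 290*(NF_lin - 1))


NF_lin = 10^(8.64/10) = 7.311391
Te = 290 * (7.311391 - 1) = 1830.3 K

1830.3 K


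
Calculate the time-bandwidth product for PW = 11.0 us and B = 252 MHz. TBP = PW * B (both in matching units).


TBP = 11.0 * 252 = 2772.0

2772.0


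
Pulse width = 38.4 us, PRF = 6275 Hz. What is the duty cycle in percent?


DC = 38.4e-6 * 6275 * 100 = 24.1%

24.1%


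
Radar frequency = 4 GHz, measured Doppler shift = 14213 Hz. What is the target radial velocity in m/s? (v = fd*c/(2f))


v = 14213 * 3e8 / (2 * 4000000000.0) = 533.0 m/s

533.0 m/s


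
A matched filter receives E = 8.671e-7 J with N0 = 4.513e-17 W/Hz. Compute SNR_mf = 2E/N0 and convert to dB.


SNR_lin = 2 * 8.671e-7 / 4.513e-17 = 3.843e10
SNR_dB = 10*log10(3.843e10) = 105.8 dB

105.8 dB


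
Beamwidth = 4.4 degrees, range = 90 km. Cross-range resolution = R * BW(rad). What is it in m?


BW_rad = 0.076794487
CR = 90000 * 0.076794487 = 6911.5 m

6911.5 m


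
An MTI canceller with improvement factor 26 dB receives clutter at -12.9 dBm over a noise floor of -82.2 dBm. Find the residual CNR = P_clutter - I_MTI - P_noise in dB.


CNR = -12.9 - 26 - (-82.2) = 43.3 dB

43.3 dB


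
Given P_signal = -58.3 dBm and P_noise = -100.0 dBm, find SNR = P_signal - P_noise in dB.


SNR = -58.3 - (-100.0) = 41.7 dB

41.7 dB


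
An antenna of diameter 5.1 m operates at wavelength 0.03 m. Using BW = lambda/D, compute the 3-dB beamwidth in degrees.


BW_rad = 0.03 / 5.1 = 0.005882
BW_deg = 0.34 degrees

0.34 degrees


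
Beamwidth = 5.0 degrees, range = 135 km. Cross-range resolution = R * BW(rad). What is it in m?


BW_rad = 0.087266463
CR = 135000 * 0.087266463 = 11781.0 m

11781.0 m


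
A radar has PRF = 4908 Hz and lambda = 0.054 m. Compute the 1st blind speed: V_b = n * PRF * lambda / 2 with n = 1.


V_blind = 1 * 4908 * 0.054 / 2 = 132.5 m/s

132.5 m/s


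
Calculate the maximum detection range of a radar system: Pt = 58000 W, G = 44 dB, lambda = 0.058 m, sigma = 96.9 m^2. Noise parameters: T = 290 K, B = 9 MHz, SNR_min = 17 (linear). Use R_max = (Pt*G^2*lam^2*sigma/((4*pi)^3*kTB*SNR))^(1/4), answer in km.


G_lin = 10^(44/10) = 25118.864315
R^4 = 58000 * 25118.864315^2 * 0.058^2 * 96.9 / ((4*pi)^3 * 1.38e-23 * 290 * 9000000.0 * 17)
R^4 = 9.8177e21 m^4
R_max = (9.8177e21)^(1/4) = 314776.6 m = 314.8 km

314.8 km


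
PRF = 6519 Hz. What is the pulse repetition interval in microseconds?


PRI = 1/6519 = 0.0001533978 s = 153.4 us

153.4 us


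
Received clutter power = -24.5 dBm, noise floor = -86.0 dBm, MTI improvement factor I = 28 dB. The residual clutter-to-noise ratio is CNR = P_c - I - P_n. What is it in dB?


CNR = -24.5 - 28 - (-86.0) = 33.5 dB

33.5 dB


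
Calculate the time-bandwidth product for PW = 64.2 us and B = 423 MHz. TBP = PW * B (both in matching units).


TBP = 64.2 * 423 = 27156.6

27156.6


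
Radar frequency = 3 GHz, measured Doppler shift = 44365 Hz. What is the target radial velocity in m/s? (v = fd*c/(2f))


v = 44365 * 3e8 / (2 * 3000000000.0) = 2218.3 m/s

2218.3 m/s


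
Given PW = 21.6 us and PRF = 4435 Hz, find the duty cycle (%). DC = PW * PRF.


DC = 21.6e-6 * 4435 * 100 = 9.58%

9.58%


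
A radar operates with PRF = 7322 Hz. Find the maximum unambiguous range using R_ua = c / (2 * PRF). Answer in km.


R_ua = 3e8 / (2 * 7322) = 20486.2 m = 20.5 km

20.5 km


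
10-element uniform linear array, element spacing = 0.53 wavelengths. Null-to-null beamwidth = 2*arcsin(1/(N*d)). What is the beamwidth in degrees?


1/(N*d) = 1/(10*0.53) = 0.188679
BW = 2*arcsin(0.188679) = 21.8 degrees

21.8 degrees


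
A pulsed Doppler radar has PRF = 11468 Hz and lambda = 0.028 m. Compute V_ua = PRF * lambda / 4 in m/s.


V_ua = 11468 * 0.028 / 4 = 80.3 m/s

80.3 m/s


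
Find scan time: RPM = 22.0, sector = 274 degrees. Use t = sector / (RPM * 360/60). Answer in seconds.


t = 274 / (22.0 * 360) * 60 = 2.08 s

2.08 s


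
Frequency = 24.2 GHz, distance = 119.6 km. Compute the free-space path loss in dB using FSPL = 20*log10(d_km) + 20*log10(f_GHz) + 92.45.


20*log10(119.6) = 41.55
20*log10(24.2) = 27.68
FSPL = 161.7 dB

161.7 dB


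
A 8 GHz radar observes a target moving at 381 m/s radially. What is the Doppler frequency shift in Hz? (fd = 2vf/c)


fd = 2 * 381 * 8000000000.0 / 3e8 = 20320.0 Hz

20320.0 Hz


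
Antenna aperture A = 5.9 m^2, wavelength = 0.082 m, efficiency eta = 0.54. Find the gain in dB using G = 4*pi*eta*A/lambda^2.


G_linear = 4*pi*0.54*5.9/0.082^2 = 5954.26
G_dB = 10*log10(5954.26) = 37.7 dB

37.7 dB


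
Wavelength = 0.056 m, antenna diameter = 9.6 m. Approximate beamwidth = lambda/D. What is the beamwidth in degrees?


BW_rad = 0.056 / 9.6 = 0.005833
BW_deg = 0.33 degrees

0.33 degrees


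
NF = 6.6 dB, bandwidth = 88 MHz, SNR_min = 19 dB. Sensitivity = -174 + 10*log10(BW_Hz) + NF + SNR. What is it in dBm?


10*log10(88000000.0) = 79.44
S = -174 + 79.44 + 6.6 + 19 = -69.0 dBm

-69.0 dBm


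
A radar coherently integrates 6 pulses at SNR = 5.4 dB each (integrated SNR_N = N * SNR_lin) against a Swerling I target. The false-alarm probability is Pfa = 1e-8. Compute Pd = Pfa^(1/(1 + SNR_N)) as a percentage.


SNR_lin = 10^(5.4/10) = 3.46737
SNR_N = 6 * 3.46737 = 20.80422
1/(1 + SNR_N) = 1/21.80422 = 0.0458627
Pd = (1e-8)^0.0458627 = 0.42963
Pd = 43.0%

43.0%


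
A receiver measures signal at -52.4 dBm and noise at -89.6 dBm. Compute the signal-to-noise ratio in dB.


SNR = -52.4 - (-89.6) = 37.2 dB

37.2 dB


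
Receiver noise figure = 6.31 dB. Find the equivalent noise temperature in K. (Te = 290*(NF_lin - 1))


NF_lin = 10^(6.31/10) = 4.275629
Te = 290 * (4.275629 - 1) = 949.9 K

949.9 K


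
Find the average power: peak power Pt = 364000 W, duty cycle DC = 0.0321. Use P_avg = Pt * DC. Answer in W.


P_avg = 364000 * 0.0321 = 11684.4 W

11684.4 W


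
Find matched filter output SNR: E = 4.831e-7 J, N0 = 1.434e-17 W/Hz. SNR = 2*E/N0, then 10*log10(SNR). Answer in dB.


SNR_lin = 2 * 4.831e-7 / 1.434e-17 = 6.738e10
SNR_dB = 10*log10(6.738e10) = 108.3 dB

108.3 dB


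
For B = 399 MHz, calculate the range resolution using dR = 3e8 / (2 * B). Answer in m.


dR = 3e8 / (2 * 399000000.0) = 0.38 m

0.38 m


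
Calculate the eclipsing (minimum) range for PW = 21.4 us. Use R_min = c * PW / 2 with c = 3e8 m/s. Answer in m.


R_min = 3e8 * 21.4e-6 / 2 = 3210.0 m

3210.0 m


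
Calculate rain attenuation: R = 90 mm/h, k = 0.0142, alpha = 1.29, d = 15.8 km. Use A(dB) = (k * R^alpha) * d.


gamma = 0.0142 * 90^1.29 = 4.712607 dB/km
A = 4.712607 * 15.8 = 74.46 dB

74.46 dB


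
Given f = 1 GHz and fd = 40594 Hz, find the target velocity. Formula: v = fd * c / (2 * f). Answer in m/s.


v = 40594 * 3e8 / (2 * 1000000000.0) = 6089.1 m/s

6089.1 m/s


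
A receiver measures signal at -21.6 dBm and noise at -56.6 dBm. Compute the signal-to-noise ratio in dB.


SNR = -21.6 - (-56.6) = 35.0 dB

35.0 dB


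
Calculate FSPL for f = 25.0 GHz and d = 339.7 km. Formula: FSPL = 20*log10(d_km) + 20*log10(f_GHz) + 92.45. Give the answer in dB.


20*log10(339.7) = 50.62
20*log10(25.0) = 27.96
FSPL = 171.0 dB

171.0 dB


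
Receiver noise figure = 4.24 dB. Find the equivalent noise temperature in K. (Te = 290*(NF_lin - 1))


NF_lin = 10^(4.24/10) = 2.654606
Te = 290 * (2.654606 - 1) = 479.8 K

479.8 K


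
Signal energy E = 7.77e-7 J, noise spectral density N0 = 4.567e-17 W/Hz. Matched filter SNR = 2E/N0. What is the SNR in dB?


SNR_lin = 2 * 7.77e-7 / 4.567e-17 = 3.403e10
SNR_dB = 10*log10(3.403e10) = 105.3 dB

105.3 dB


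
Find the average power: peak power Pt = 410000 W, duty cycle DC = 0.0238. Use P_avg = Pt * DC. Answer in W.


P_avg = 410000 * 0.0238 = 9758.0 W

9758.0 W


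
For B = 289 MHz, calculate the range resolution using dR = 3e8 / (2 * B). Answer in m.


dR = 3e8 / (2 * 289000000.0) = 0.52 m

0.52 m


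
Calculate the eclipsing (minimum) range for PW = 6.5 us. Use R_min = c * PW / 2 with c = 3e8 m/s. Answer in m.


R_min = 3e8 * 6.5e-6 / 2 = 975.0 m

975.0 m


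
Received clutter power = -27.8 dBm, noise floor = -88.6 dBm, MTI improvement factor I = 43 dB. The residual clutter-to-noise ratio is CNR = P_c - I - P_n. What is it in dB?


CNR = -27.8 - 43 - (-88.6) = 17.8 dB

17.8 dB


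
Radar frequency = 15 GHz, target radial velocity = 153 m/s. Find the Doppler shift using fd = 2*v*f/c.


fd = 2 * 153 * 15000000000.0 / 3e8 = 15300.0 Hz

15300.0 Hz


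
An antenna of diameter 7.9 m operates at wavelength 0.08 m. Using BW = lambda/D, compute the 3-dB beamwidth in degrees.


BW_rad = 0.08 / 7.9 = 0.010127
BW_deg = 0.58 degrees

0.58 degrees


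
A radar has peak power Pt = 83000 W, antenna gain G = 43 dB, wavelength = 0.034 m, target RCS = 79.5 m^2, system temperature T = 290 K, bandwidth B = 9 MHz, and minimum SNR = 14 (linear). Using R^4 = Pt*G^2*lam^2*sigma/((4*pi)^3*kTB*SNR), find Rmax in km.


G_lin = 10^(43/10) = 19952.62315
R^4 = 83000 * 19952.62315^2 * 0.034^2 * 79.5 / ((4*pi)^3 * 1.38e-23 * 290 * 9000000.0 * 14)
R^4 = 3.03477e21 m^4
R_max = (3.03477e21)^(1/4) = 234709.9 m = 234.7 km

234.7 km


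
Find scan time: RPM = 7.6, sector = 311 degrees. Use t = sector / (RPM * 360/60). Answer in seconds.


t = 311 / (7.6 * 360) * 60 = 6.82 s

6.82 s


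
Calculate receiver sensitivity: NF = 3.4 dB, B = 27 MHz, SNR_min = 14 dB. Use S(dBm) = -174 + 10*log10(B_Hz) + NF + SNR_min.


10*log10(27000000.0) = 74.31
S = -174 + 74.31 + 3.4 + 14 = -82.3 dBm

-82.3 dBm


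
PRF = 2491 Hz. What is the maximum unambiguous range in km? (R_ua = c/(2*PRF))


R_ua = 3e8 / (2 * 2491) = 60216.8 m = 60.2 km

60.2 km


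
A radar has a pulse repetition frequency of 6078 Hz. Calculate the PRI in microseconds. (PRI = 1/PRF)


PRI = 1/6078 = 0.0001645278 s = 164.5 us

164.5 us


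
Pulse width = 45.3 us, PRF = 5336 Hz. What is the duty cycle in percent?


DC = 45.3e-6 * 5336 * 100 = 24.17%

24.17%


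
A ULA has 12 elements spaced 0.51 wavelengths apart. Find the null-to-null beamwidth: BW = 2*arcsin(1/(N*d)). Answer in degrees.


1/(N*d) = 1/(12*0.51) = 0.163399
BW = 2*arcsin(0.163399) = 18.8 degrees

18.8 degrees


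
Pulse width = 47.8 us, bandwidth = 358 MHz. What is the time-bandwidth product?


TBP = 47.8 * 358 = 17112.4

17112.4


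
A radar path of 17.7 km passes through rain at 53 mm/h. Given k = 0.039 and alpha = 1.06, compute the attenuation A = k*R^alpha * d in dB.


gamma = 0.039 * 53^1.06 = 2.622992 dB/km
A = 2.622992 * 17.7 = 46.43 dB

46.43 dB


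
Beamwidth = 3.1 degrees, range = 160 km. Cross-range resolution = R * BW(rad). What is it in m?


BW_rad = 0.054105207
CR = 160000 * 0.054105207 = 8656.8 m

8656.8 m


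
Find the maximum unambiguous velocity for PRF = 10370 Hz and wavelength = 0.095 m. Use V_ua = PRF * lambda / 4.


V_ua = 10370 * 0.095 / 4 = 246.3 m/s

246.3 m/s


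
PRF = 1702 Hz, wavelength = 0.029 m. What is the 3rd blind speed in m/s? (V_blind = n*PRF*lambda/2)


V_blind = 3 * 1702 * 0.029 / 2 = 74.0 m/s

74.0 m/s


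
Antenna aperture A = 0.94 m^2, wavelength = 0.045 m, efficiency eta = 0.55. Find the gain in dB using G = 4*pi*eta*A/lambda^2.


G_linear = 4*pi*0.55*0.94/0.045^2 = 3208.3
G_dB = 10*log10(3208.3) = 35.1 dB

35.1 dB


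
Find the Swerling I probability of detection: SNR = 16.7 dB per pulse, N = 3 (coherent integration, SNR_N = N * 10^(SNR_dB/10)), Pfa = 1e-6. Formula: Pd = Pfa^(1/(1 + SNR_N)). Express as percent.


SNR_lin = 10^(16.7/10) = 46.77351
SNR_N = 3 * 46.77351 = 140.32053
1/(1 + SNR_N) = 1/141.32053 = 0.0070761
Pd = (1e-6)^0.0070761 = 0.90687
Pd = 90.7%

90.7%


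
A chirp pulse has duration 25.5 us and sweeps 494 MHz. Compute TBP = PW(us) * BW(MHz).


TBP = 25.5 * 494 = 12597.0

12597.0


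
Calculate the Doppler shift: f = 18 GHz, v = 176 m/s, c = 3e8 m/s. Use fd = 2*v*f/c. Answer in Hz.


fd = 2 * 176 * 18000000000.0 / 3e8 = 21120.0 Hz

21120.0 Hz


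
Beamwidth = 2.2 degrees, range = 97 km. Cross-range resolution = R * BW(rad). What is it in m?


BW_rad = 0.038397244
CR = 97000 * 0.038397244 = 3724.5 m

3724.5 m


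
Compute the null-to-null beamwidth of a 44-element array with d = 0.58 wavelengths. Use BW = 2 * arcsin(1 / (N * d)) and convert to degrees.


1/(N*d) = 1/(44*0.58) = 0.039185
BW = 2*arcsin(0.039185) = 4.5 degrees

4.5 degrees


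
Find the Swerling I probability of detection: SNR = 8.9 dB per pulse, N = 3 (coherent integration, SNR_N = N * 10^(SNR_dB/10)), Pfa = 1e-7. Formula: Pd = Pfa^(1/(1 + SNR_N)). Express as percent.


SNR_lin = 10^(8.9/10) = 7.76247
SNR_N = 3 * 7.76247 = 23.28741
1/(1 + SNR_N) = 1/24.28741 = 0.0411736
Pd = (1e-7)^0.0411736 = 0.51497
Pd = 51.5%

51.5%


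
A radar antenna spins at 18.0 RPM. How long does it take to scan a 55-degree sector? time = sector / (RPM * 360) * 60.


t = 55 / (18.0 * 360) * 60 = 0.51 s

0.51 s


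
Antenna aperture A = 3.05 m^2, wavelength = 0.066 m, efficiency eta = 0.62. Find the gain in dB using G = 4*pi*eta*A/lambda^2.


G_linear = 4*pi*0.62*3.05/0.066^2 = 5455.24
G_dB = 10*log10(5455.24) = 37.4 dB

37.4 dB


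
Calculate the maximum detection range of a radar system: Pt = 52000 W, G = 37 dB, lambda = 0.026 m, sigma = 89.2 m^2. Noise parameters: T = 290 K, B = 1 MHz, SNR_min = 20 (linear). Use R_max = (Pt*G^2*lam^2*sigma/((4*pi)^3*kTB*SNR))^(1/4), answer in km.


G_lin = 10^(37/10) = 5011.872336
R^4 = 52000 * 5011.872336^2 * 0.026^2 * 89.2 / ((4*pi)^3 * 1.38e-23 * 290 * 1000000.0 * 20)
R^4 = 4.95882e20 m^4
R_max = (4.95882e20)^(1/4) = 149226.0 m = 149.2 km

149.2 km


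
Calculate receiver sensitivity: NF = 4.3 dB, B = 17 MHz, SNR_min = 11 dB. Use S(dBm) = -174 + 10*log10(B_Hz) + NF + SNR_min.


10*log10(17000000.0) = 72.3
S = -174 + 72.3 + 4.3 + 11 = -86.4 dBm

-86.4 dBm


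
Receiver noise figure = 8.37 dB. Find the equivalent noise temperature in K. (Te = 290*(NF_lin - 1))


NF_lin = 10^(8.37/10) = 6.870684
Te = 290 * (6.870684 - 1) = 1702.5 K

1702.5 K


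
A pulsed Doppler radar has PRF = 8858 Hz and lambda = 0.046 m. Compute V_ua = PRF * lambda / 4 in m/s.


V_ua = 8858 * 0.046 / 4 = 101.9 m/s

101.9 m/s


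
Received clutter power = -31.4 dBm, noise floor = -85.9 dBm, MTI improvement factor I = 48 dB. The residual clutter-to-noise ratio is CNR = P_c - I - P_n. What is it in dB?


CNR = -31.4 - 48 - (-85.9) = 6.5 dB

6.5 dB


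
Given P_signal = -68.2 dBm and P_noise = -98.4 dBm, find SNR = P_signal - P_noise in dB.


SNR = -68.2 - (-98.4) = 30.2 dB

30.2 dB


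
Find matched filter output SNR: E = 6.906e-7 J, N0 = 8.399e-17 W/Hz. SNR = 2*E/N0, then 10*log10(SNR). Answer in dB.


SNR_lin = 2 * 6.906e-7 / 8.399e-17 = 1.644e10
SNR_dB = 10*log10(1.644e10) = 102.2 dB

102.2 dB


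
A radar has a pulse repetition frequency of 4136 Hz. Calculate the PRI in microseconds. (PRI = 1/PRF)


PRI = 1/4136 = 0.0002417795 s = 241.8 us

241.8 us


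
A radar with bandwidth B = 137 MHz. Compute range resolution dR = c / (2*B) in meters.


dR = 3e8 / (2 * 137000000.0) = 1.09 m

1.09 m


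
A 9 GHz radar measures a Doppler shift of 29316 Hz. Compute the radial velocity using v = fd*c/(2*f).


v = 29316 * 3e8 / (2 * 9000000000.0) = 488.6 m/s

488.6 m/s


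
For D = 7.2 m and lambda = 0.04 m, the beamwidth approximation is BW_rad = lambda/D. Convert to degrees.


BW_rad = 0.04 / 7.2 = 0.005556
BW_deg = 0.32 degrees

0.32 degrees


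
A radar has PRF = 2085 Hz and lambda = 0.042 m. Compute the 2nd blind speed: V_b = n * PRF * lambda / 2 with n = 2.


V_blind = 2 * 2085 * 0.042 / 2 = 87.6 m/s

87.6 m/s


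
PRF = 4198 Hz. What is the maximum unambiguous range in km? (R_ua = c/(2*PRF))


R_ua = 3e8 / (2 * 4198) = 35731.3 m = 35.7 km

35.7 km


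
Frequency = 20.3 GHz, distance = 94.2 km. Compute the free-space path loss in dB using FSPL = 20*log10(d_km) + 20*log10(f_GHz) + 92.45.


20*log10(94.2) = 39.48
20*log10(20.3) = 26.15
FSPL = 158.1 dB

158.1 dB


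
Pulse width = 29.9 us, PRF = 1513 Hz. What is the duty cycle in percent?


DC = 29.9e-6 * 1513 * 100 = 4.52%

4.52%


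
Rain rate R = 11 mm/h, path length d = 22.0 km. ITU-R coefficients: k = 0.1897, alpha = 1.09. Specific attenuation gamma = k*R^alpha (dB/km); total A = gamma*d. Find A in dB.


gamma = 0.1897 * 11^1.09 = 2.589318 dB/km
A = 2.589318 * 22.0 = 56.96 dB

56.96 dB


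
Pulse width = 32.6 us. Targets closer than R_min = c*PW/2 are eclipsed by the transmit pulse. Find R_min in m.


R_min = 3e8 * 32.6e-6 / 2 = 4890.0 m

4890.0 m


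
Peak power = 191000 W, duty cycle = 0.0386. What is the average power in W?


P_avg = 191000 * 0.0386 = 7372.6 W

7372.6 W


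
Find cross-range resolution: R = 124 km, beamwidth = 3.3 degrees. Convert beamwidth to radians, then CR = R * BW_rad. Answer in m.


BW_rad = 0.057595865
CR = 124000 * 0.057595865 = 7141.9 m

7141.9 m


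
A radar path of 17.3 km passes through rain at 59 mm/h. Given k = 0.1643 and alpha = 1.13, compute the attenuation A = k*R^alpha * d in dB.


gamma = 0.1643 * 59^1.13 = 16.470256 dB/km
A = 16.470256 * 17.3 = 284.94 dB

284.94 dB


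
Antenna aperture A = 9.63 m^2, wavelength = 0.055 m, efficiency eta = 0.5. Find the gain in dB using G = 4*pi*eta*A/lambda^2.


G_linear = 4*pi*0.5*9.63/0.055^2 = 20002.34
G_dB = 10*log10(20002.34) = 43.0 dB

43.0 dB


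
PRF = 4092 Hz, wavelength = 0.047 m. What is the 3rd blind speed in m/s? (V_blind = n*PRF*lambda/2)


V_blind = 3 * 4092 * 0.047 / 2 = 288.5 m/s

288.5 m/s


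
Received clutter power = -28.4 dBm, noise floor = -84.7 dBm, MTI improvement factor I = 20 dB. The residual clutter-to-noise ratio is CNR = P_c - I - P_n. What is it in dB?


CNR = -28.4 - 20 - (-84.7) = 36.3 dB

36.3 dB


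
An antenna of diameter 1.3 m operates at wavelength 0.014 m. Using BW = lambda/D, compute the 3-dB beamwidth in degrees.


BW_rad = 0.014 / 1.3 = 0.010769
BW_deg = 0.62 degrees

0.62 degrees


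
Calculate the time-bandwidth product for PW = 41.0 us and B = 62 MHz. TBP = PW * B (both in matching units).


TBP = 41.0 * 62 = 2542.0

2542.0


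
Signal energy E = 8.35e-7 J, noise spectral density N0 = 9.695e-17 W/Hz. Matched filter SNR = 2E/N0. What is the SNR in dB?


SNR_lin = 2 * 8.35e-7 / 9.695e-17 = 1.723e10
SNR_dB = 10*log10(1.723e10) = 102.4 dB

102.4 dB


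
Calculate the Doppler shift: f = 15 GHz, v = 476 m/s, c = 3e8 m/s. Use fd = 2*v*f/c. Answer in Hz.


fd = 2 * 476 * 15000000000.0 / 3e8 = 47600.0 Hz

47600.0 Hz


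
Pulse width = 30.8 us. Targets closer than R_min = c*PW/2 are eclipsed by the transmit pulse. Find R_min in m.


R_min = 3e8 * 30.8e-6 / 2 = 4620.0 m

4620.0 m


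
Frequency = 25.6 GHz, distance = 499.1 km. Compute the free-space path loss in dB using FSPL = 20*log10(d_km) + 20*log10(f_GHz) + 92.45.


20*log10(499.1) = 53.96
20*log10(25.6) = 28.16
FSPL = 174.6 dB

174.6 dB


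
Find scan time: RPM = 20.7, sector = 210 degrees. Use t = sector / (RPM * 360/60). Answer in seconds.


t = 210 / (20.7 * 360) * 60 = 1.69 s

1.69 s


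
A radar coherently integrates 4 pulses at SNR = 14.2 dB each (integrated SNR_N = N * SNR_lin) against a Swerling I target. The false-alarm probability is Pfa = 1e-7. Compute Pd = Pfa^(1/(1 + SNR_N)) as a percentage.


SNR_lin = 10^(14.2/10) = 26.30268
SNR_N = 4 * 26.30268 = 105.21072
1/(1 + SNR_N) = 1/106.21072 = 0.0094152
Pd = (1e-7)^0.0094152 = 0.8592
Pd = 85.9%

85.9%


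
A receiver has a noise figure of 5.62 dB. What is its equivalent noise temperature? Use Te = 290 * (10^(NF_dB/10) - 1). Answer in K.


NF_lin = 10^(5.62/10) = 3.647539
Te = 290 * (3.647539 - 1) = 767.8 K

767.8 K


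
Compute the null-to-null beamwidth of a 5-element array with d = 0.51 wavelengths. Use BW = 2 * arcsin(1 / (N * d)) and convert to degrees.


1/(N*d) = 1/(5*0.51) = 0.392157
BW = 2*arcsin(0.392157) = 46.2 degrees

46.2 degrees


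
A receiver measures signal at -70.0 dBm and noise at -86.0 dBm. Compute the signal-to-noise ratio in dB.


SNR = -70.0 - (-86.0) = 16.0 dB

16.0 dB


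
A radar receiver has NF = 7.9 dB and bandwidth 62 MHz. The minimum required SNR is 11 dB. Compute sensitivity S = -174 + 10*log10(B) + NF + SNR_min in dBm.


10*log10(62000000.0) = 77.92
S = -174 + 77.92 + 7.9 + 11 = -77.2 dBm

-77.2 dBm
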